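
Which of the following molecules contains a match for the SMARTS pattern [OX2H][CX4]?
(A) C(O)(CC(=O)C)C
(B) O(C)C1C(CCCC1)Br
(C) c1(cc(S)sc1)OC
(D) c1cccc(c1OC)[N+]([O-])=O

A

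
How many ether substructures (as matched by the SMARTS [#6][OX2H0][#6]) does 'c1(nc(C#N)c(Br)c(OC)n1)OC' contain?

2

[#6][OX2H0][#6] is the SMARTS for an ether: an aliphatic oxygen bridging two carbons with no H on the oxygen.
The molecule carries 2 separate instances of a methoxy ether (-OCH3) meeting every constraint; each maps to a distinct set of atoms, giving 2 matches.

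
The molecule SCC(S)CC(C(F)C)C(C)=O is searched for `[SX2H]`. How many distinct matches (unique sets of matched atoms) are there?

2

[SX2H] is the SMARTS for a thiol: an aliphatic sulfur with two connections, one being H.
The molecule carries 2 separate instances of a thiol (-SH) meeting every constraint; each maps to a distinct set of atoms, giving 2 matches.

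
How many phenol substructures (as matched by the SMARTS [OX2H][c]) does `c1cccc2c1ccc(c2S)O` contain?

1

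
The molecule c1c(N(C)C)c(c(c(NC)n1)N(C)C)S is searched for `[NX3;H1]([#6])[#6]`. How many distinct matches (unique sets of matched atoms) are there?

[NX3;H1]([#6])[#6] is the SMARTS for a secondary amine: a trivalent nitrogen with one H, bonded to two carbons.
Exactly one fragment in the molecule meets all constraints, giving 1 match.

1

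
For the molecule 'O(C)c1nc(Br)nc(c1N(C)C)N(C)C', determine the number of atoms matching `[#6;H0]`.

4

Check the 15 heavy atoms by environment: 2× n (aromatic, H0) → no; 4× c (aromatic, H0) → match; 2× N (H0) → no; 5× C (H3) → no; 1× Br (H0) → no; 1× O (H0) → no.
That gives 4 matching atoms.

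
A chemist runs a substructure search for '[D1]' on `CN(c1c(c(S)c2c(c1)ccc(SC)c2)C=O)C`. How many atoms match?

5

The query [D1] means: atom with exactly one heavy-atom neighbour (degree 1).
Check the 18 heavy atoms by environment: 6× c (aromatic, D3) → no; 4× c (aromatic, D2) → no; 1× S (D2) → no; 3× C (D1) → match; 1× N (D3) → no; 1× C (D2) → no; 1× O (D1) → match; 1× S (D1) → match.
Summing the matching environments: 3 + 1 + 1 = 5 matching atoms.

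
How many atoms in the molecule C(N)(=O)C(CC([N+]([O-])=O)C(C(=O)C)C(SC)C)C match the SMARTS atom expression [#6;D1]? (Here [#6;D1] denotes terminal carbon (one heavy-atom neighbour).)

The query [#6;D1] means: carbon bonded to exactly one heavy atom.
Check the 18 heavy atoms by environment: 4× C (D1) → match; 6× C (D3) → no; 1× C (D2) → no; 3× O (D1) → no; 1× N (D1) → no; 1× N (charge +1, D3) → no; 1× O (charge -1, D1) → no; 1× S (D2) → no.
That gives 4 matching atoms.

4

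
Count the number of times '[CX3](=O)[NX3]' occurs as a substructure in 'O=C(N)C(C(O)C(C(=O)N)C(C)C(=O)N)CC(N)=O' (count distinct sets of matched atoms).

[CX3](=O)[NX3] is the SMARTS for an amide: a carbonyl carbon bonded to a trivalent nitrogen.
The molecule carries 4 separate instances of a primary amide (-C(=O)NH2) meeting every constraint; each maps to a distinct set of atoms, giving 4 matches.

4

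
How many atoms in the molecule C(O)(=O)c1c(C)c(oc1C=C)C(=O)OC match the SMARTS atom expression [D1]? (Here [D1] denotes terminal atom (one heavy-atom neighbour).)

6

Check the 15 heavy atoms by environment: 1× o (aromatic, D2) → no; 4× c (aromatic, D3) → no; 1× C (D2) → no; 3× C (D1) → match; 2× C (D3) → no; 3× O (D1) → match; 1× O (D2) → no.
Summing the matching environments: 3 + 3 = 6 matching atoms.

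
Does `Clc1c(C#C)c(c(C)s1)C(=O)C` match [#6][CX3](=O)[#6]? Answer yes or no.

The pattern [#6][CX3](=O)[#6] describes a carbonyl carbon (no H) flanked by two carbons — a ketone.
The molecule carries an acetyl/ketone group (-C(=O)CH3), whose atoms satisfy every constraint of the query, so the pattern matches.

Yes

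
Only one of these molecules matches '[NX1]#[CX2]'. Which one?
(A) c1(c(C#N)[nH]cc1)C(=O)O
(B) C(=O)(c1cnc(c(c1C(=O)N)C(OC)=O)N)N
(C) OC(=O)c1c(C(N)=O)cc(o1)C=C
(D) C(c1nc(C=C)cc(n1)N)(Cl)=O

A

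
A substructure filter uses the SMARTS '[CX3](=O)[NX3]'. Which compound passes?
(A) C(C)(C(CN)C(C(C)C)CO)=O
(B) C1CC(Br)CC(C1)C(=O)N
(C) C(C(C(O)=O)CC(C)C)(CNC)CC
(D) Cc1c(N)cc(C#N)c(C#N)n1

B

[CX3](=O)[NX3] describes a carbonyl carbon bonded to a trivalent nitrogen (an amide).
(A) has a primary amino group (-NH2) but the -NH2 is not attached to a carbonyl carbon.
(B) contains a primary amide (-C(=O)NH2), which satisfies every atom and bond constraint.
(C) has a carboxylic acid group (-C(=O)OH) but the carbonyl is bonded to O, not to an NX3 nitrogen.
(D) has a nitrile (-C#N) but the nitrile N is NX1 (triple-bonded), not NX3.
So the answer is (B).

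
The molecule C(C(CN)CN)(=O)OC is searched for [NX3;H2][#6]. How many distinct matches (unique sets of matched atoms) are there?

2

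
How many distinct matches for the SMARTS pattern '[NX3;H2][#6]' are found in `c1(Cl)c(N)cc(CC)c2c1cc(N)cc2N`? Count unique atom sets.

3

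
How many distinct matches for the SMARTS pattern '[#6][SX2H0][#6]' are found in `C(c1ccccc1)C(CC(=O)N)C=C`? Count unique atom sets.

0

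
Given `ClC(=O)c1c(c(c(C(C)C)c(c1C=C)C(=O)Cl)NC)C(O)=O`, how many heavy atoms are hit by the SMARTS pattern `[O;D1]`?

Check the 22 heavy atoms by environment: 6× c (aromatic, D3) → no; 1× N (D2) → no; 4× C (D1) → no; 4× C (D3) → no; 4× O (D1) → match; 1× C (D2) → no; 2× Cl (D1) → no.
That gives 4 matching atoms.

4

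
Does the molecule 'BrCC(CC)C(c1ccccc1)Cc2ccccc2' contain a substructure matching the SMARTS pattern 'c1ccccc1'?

The pattern c1ccccc1 describes six aromatic carbons in a ring — a benzene ring.
The molecule carries a phenyl ring, whose atoms satisfy every constraint of the query, so the pattern matches.

Yes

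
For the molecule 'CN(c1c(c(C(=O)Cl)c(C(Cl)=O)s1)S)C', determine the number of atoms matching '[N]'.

Check the 15 heavy atoms by environment: 1× s (aromatic) → no; 4× c (aromatic) → no; 1× S → no; 4× C → no; 2× O → no; 2× Cl → no; 1× N → match.
That gives 1 matching atom.

1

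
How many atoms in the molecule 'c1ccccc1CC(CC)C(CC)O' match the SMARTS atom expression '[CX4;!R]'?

7

The query [CX4;!R] means: aliphatic carbon with four total connections, not in a ring.
Check the 14 heavy atoms by environment: 7× C (X4, acyclic) → match; 6× c (aromatic, X3, in 6-ring) → no; 1× O (X2, acyclic) → no.
That gives 7 matching atoms.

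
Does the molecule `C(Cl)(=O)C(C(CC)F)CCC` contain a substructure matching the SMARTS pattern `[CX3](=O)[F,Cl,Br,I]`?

The pattern [CX3](=O)[F,Cl,Br,I] describes a carbonyl carbon bonded to a halogen — an acyl halide.
The molecule carries an acyl chloride (-C(=O)Cl), whose atoms satisfy every constraint of the query, so the pattern matches.

Yes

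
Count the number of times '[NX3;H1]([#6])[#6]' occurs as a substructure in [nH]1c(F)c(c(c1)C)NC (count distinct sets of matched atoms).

1

[NX3;H1]([#6])[#6] is the SMARTS for a secondary amine: a trivalent nitrogen with one H, bonded to two carbons.
Exactly one fragment in the molecule meets all constraints, giving 1 match.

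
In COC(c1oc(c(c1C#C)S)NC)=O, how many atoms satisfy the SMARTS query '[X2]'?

The query [X2] means: any atom with exactly two total connections (bonds + H).
Check the 14 heavy atoms by environment: 1× o (aromatic, X2) → match; 4× c (aromatic, X3) → no; 1× N (X3) → no; 2× C (X4) → no; 1× C (X3) → no; 1× O (X1) → no; 1× O (X2) → match; 1× S (X2) → match; 2× C (X2) → match.
Summing the matching environments: 1 + 1 + 1 + 2 = 5 matching atoms.

5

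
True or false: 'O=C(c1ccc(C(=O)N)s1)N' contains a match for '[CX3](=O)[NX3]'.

True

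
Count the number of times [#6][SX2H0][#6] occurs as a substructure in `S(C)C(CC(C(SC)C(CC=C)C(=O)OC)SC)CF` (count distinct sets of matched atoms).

3

[#6][SX2H0][#6] is the SMARTS for a thioether: an aliphatic sulfur bridging two carbons with no H on the sulfur.
The molecule carries 3 separate instances of a methylthio ether (-SCH3) meeting every constraint; each maps to a distinct set of atoms, giving 3 matches.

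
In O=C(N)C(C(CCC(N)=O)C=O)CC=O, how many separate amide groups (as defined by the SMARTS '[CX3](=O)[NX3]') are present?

2

[CX3](=O)[NX3] is the SMARTS for an amide: a carbonyl carbon bonded to a trivalent nitrogen.
The molecule carries 2 separate instances of a primary amide (-C(=O)NH2) meeting every constraint; each maps to a distinct set of atoms, giving 2 matches.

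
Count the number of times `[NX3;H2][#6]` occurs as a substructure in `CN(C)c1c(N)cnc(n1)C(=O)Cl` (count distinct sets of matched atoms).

1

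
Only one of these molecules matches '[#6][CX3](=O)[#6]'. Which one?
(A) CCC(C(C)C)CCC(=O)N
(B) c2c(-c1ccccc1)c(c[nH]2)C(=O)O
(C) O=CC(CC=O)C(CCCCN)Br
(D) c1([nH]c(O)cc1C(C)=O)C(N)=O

[#6][CX3](=O)[#6] describes a carbonyl carbon (no H) flanked by two carbons (a ketone).
(A) has a primary amide (-C(=O)NH2) but one neighbour of the carbonyl carbon is N, not C.
(B) has a carboxylic acid group (-C(=O)OH) but one neighbour of the carbonyl carbon is O, not C.
(C) has an aldehyde (-CHO) but the carbonyl carbon has H1, so it is not flanked by two carbons.
(D) contains an acetyl/ketone group (-C(=O)CH3), which satisfies every atom and bond constraint.
So the answer is (D).

D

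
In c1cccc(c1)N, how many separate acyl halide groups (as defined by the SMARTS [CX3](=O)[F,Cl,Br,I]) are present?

0

[CX3](=O)[F,Cl,Br,I] is the SMARTS for an acyl halide: a carbonyl carbon bonded to a halogen.
No fragment in the molecule satisfies every constraint, giving 0 matches.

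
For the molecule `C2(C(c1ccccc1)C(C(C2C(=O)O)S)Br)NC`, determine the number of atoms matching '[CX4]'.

6

The query [CX4] means: C with X4: aliphatic carbon with exactly 4 total connections (bonds + H).
Check the 18 heavy atoms by environment: 6× C (X4) → match; 1× C (X3) → no; 1× O (X1) → no; 1× O (X2) → no; 1× N (X3) → no; 1× S (X2) → no; 1× Br (X1) → no; 6× c (aromatic, X3) → no.
That gives 6 matching atoms.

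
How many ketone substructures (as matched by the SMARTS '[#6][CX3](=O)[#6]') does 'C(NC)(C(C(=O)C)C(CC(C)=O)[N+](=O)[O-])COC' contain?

2

[#6][CX3](=O)[#6] is the SMARTS for a ketone: a carbonyl carbon (no H) flanked by two carbons.
The molecule carries 2 separate instances of an acetyl/ketone group (-C(=O)CH3) meeting every constraint; each maps to a distinct set of atoms, giving 2 matches.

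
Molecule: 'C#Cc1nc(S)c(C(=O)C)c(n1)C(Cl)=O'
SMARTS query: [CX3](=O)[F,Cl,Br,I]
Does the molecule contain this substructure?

Yes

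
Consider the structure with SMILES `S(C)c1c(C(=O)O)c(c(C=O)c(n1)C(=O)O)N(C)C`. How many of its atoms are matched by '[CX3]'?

Check the 19 heavy atoms by environment: 1× n (aromatic, X2) → no; 5× c (aromatic, X3) → no; 3× C (X3) → match; 3× O (X1) → no; 1× S (X2) → no; 3× C (X4) → no; 2× O (X2) → no; 1× N (X3) → no.
That gives 3 matching atoms.

3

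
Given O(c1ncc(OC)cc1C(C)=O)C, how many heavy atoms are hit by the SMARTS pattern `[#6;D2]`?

2

The query [#6;D2] means: any carbon bonded to exactly two heavy atoms.
Check the 13 heavy atoms by environment: 1× n (aromatic, D2) → no; 3× c (aromatic, D3) → no; 2× c (aromatic, D2) → match; 2× O (D2) → no; 3× C (D1) → no; 1× C (D3) → no; 1× O (D1) → no.
That gives 2 matching atoms.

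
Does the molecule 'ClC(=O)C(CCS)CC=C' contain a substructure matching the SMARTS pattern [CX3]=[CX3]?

Yes

The pattern [CX3]=[CX3] describes a non-aromatic C=C double bond between two sp2 carbons — an alkene.
The molecule carries a vinyl group (-CH=CH2), whose atoms satisfy every constraint of the query, so the pattern matches.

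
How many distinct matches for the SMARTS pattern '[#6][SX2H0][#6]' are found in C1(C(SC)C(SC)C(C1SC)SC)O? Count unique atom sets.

4

[#6][SX2H0][#6] is the SMARTS for a thioether: an aliphatic sulfur bridging two carbons with no H on the sulfur.
The molecule carries 4 separate instances of a methylthio ether (-SCH3) meeting every constraint; each maps to a distinct set of atoms, giving 4 matches.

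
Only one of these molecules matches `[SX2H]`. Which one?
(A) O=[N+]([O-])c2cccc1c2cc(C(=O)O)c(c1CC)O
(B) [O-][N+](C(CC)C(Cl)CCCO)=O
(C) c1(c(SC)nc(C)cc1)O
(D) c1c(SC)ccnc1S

[SX2H] describes an aliphatic sulfur with two connections, one being H (a thiol).
(A) has a hydroxyl group (-OH) but it is an -OH, not an -SH.
(B) has a hydroxyl group (-OH) but it is an -OH, not an -SH.
(C) has a methylthio ether (-SCH3) but the sulfur has H0 (bonded to two carbons), not H1.
(D) contains a thiol (-SH), which satisfies every atom and bond constraint.
So the answer is (D).

D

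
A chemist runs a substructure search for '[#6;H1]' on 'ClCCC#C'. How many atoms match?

Check the 5 heavy atoms by environment: 2× C (H2) → no; 1× Cl (H0) → no; 1× C (H0) → no; 1× C (H1) → match.
That gives 1 matching atom.

1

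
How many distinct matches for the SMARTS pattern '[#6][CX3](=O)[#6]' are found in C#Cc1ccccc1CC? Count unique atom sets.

[#6][CX3](=O)[#6] is the SMARTS for a ketone: a carbonyl carbon (no H) flanked by two carbons.
No fragment in the molecule satisfies every constraint, giving 0 matches.

0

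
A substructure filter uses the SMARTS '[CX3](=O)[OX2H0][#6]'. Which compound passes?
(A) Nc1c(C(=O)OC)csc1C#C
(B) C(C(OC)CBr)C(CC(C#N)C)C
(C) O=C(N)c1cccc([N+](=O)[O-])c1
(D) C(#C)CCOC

A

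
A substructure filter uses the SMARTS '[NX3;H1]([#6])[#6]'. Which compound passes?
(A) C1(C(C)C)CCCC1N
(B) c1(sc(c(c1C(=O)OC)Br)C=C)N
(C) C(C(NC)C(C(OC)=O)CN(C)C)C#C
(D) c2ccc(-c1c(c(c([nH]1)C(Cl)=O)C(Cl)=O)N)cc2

C

[NX3;H1]([#6])[#6] describes a trivalent nitrogen with one H, bonded to two carbons (a secondary amine).
(A) has a primary amino group (-NH2) but the nitrogen has H2 and only one carbon neighbour.
(B) has a primary amino group (-NH2) but the nitrogen has H2 and only one carbon neighbour.
(C) contains an N-methylamino group (-NHCH3), which satisfies every atom and bond constraint.
(D) has a primary amino group (-NH2) but the nitrogen has H2 and only one carbon neighbour.
So the answer is (C).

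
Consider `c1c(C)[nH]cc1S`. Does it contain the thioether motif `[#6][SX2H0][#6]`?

No

The pattern [#6][SX2H0][#6] describes an aliphatic sulfur bridging two carbons with no H on the sulfur — a thioether.
The closest candidate here is a thiol (-SH), but the sulfur has H1, not H0 bridging two carbons. No other fragment satisfies the full query, so there is no match.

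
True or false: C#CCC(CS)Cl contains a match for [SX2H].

True

The pattern [SX2H] describes an aliphatic sulfur with two connections, one being H — a thiol.
The molecule carries a thiol (-SH), whose atoms satisfy every constraint of the query, so the pattern matches.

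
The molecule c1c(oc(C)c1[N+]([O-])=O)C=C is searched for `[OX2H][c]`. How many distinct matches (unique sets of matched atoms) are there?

0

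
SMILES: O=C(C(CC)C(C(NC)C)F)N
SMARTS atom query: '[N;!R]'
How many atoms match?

The query [N;!R] means: aliphatic nitrogen not in a ring.
Check the 12 heavy atoms by environment: 8× C (acyclic) → no; 1× F (acyclic) → no; 2× N (acyclic) → match; 1× O (acyclic) → no.
That gives 2 matching atoms.

2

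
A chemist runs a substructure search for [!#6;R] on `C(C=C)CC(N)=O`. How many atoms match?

0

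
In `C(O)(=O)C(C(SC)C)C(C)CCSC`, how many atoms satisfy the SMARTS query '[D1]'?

6

The query [D1] means: atom with exactly one heavy-atom neighbour (degree 1).
Check the 14 heavy atoms by environment: 4× C (D1) → match; 4× C (D3) → no; 2× C (D2) → no; 2× O (D1) → match; 2× S (D2) → no.
Summing the matching environments: 4 + 2 = 6 matching atoms.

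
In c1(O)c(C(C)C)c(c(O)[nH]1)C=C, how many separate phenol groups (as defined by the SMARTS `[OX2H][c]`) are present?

[OX2H][c] is the SMARTS for a phenol: a hydroxyl oxygen attached to an aromatic carbon.
The molecule carries 2 separate instances of a hydroxyl group (-OH) meeting every constraint; each maps to a distinct set of atoms, giving 2 matches.

2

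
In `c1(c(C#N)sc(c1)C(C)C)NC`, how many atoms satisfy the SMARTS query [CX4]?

4

The query [CX4] means: C with X4: aliphatic carbon with exactly 4 total connections (bonds + H).
Check the 12 heavy atoms by environment: 1× s (aromatic, X2) → no; 4× c (aromatic, X3) → no; 4× C (X4) → match; 1× C (X2) → no; 1× N (X1) → no; 1× N (X3) → no.
That gives 4 matching atoms.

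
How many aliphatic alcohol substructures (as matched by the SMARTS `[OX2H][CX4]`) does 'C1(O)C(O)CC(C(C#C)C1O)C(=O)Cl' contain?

3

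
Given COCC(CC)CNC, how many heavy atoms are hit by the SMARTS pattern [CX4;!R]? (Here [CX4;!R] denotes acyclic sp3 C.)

7

Check the 9 heavy atoms by environment: 7× C (X4, acyclic) → match; 1× N (X3, acyclic) → no; 1× O (X2, acyclic) → no.
That gives 7 matching atoms.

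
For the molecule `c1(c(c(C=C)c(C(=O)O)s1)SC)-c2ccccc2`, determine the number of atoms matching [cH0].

5

Check the 18 heavy atoms by environment: 1× s (aromatic, H0) → no; 5× c (aromatic, H0) → match; 5× c (aromatic, H1) → no; 1× C (H1) → no; 1× C (H2) → no; 1× S (H0) → no; 1× C (H3) → no; 1× C (H0) → no; 1× O (H0) → no; 1× O (H1) → no.
That gives 5 matching atoms.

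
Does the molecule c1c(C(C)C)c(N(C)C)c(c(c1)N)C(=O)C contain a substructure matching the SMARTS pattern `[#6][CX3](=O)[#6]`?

The pattern [#6][CX3](=O)[#6] describes a carbonyl carbon (no H) flanked by two carbons — a ketone.
The molecule carries an acetyl/ketone group (-C(=O)CH3), whose atoms satisfy every constraint of the query, so the pattern matches.

Yes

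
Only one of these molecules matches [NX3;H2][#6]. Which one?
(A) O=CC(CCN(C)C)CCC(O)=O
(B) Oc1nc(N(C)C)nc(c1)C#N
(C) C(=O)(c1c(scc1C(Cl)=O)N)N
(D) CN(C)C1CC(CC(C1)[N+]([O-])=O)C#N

C

[NX3;H2][#6] describes a trivalent nitrogen with two H attached to carbon (a primary amine).
(A) has a dimethylamino group (-N(CH3)2) but the nitrogen has H0, not H2.
(B) has a nitrile (-C#N) but the nitrogen is NX1 (triple-bonded), not NX3 with two H.
(C) contains a primary amino group (-NH2), which satisfies every atom and bond constraint.
(D) has a dimethylamino group (-N(CH3)2) but the nitrogen has H0, not H2.
So the answer is (C).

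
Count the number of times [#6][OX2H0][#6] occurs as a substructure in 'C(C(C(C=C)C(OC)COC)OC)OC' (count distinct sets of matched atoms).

4

[#6][OX2H0][#6] is the SMARTS for an ether: an aliphatic oxygen bridging two carbons with no H on the oxygen.
The molecule carries 4 separate instances of a methoxy ether (-OCH3) meeting every constraint; each maps to a distinct set of atoms, giving 4 matches.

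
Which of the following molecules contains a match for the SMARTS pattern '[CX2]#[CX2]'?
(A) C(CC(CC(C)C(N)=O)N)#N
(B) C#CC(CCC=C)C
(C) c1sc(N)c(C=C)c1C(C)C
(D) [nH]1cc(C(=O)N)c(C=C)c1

[CX2]#[CX2] describes a carbon-carbon triple bond (an alkyne).
(A) has a nitrile (-C#N) but the triple bond is C#N, not C#C.
(B) contains an ethynyl group (-C#CH), which satisfies every atom and bond constraint.
(C) has a vinyl group (-CH=CH2) but the C=C is a double bond; both carbons are CX3, not CX2.
(D) has a vinyl group (-CH=CH2) but the C=C is a double bond; both carbons are CX3, not CX2.
So the answer is (B).

B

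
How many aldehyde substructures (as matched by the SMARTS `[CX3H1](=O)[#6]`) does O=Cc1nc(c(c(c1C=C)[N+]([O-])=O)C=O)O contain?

[CX3H1](=O)[#6] is the SMARTS for an aldehyde: an sp2 carbon with one H, double-bonded to O and single-bonded to carbon.
The molecule carries 2 separate instances of an aldehyde (-CHO) meeting every constraint; each maps to a distinct set of atoms, giving 2 matches.

2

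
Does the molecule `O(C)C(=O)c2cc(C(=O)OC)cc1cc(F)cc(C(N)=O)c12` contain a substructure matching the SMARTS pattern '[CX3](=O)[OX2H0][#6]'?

Yes

The pattern [CX3](=O)[OX2H0][#6] describes a carbonyl carbon bonded to an oxygen that is itself bonded to carbon (no H on that O) — an ester.
The molecule carries a methyl-ester group (-C(=O)OCH3), whose atoms satisfy every constraint of the query, so the pattern matches.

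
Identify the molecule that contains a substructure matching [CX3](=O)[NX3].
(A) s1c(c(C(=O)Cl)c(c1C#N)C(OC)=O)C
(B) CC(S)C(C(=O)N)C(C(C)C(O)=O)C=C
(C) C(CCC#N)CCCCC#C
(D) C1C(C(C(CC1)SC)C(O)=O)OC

B

[CX3](=O)[NX3] describes a carbonyl carbon bonded to a trivalent nitrogen (an amide).
(A) has a nitrile (-C#N) but the nitrile N is NX1 (triple-bonded), not NX3.
(B) contains a primary amide (-C(=O)NH2), which satisfies every atom and bond constraint.
(C) has a nitrile (-C#N) but the nitrile N is NX1 (triple-bonded), not NX3.
(D) has a carboxylic acid group (-C(=O)OH) but the carbonyl is bonded to O, not to an NX3 nitrogen.
So the answer is (B).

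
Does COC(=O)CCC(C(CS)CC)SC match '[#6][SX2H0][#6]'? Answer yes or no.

Yes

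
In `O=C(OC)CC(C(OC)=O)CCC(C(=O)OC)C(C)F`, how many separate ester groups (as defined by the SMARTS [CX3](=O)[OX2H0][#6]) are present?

[CX3](=O)[OX2H0][#6] is the SMARTS for an ester: a carbonyl carbon bonded to an oxygen that is itself bonded to carbon (no H on that O).
The molecule carries 3 separate instances of a methyl-ester group (-C(=O)OCH3) meeting every constraint; each maps to a distinct set of atoms, giving 3 matches.

3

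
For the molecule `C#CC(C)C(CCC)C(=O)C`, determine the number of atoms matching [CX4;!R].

The query [CX4;!R] means: aliphatic carbon with four total connections, not in a ring.
Check the 11 heavy atoms by environment: 7× C (X4, acyclic) → match; 2× C (X2, acyclic) → no; 1× C (X3, acyclic) → no; 1× O (X1, acyclic) → no.
That gives 7 matching atoms.

7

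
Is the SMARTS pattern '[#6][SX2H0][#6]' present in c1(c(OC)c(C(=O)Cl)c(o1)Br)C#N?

No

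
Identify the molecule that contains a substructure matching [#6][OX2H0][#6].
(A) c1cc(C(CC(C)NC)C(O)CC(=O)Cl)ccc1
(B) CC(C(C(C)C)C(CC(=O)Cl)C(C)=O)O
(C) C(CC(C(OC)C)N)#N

C

[#6][OX2H0][#6] describes an aliphatic oxygen bridging two carbons with no H on the oxygen (an ether).
(A) has a hydroxyl group (-OH) but the oxygen has H1, not H0 bridging two carbons.
(B) has a hydroxyl group (-OH) but the oxygen has H1, not H0 bridging two carbons.
(C) contains a methoxy ether (-OCH3), which satisfies every atom and bond constraint.
So the answer is (C).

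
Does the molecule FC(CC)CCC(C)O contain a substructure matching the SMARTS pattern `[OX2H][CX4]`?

Yes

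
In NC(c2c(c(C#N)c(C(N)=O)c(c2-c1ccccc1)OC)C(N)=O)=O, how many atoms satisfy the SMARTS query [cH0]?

Check the 25 heavy atoms by environment: 7× c (aromatic, H0) → match; 4× C (H0) → no; 4× O (H0) → no; 3× N (H2) → no; 1× C (H3) → no; 1× N (H0) → no; 5× c (aromatic, H1) → no.
That gives 7 matching atoms.

7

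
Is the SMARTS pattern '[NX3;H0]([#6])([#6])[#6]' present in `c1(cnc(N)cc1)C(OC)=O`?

No

The pattern [NX3;H0]([#6])([#6])[#6] describes a trivalent nitrogen with no H, bonded to three carbons — a tertiary amine.
The closest candidate here is a primary amino group (-NH2), but the nitrogen has H2, not H0 with three carbons. No other fragment satisfies the full query, so there is no match.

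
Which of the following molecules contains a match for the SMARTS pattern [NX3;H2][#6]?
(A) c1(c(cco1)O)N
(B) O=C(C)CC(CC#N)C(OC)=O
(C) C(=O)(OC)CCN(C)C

A

[NX3;H2][#6] describes a trivalent nitrogen with two H attached to carbon (a primary amine).
(A) contains a primary amino group (-NH2), which satisfies every atom and bond constraint.
(B) has a nitrile (-C#N) but the nitrogen is NX1 (triple-bonded), not NX3 with two H.
(C) has a dimethylamino group (-N(CH3)2) but the nitrogen has H0, not H2.
So the answer is (A).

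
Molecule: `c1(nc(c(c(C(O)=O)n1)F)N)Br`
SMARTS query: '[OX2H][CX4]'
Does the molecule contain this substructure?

The pattern [OX2H][CX4] describes a hydroxyl oxygen bound to an sp3 (X4) carbon — an aliphatic alcohol.
The closest candidate here is a carboxylic acid group (-C(=O)OH), but the -OH is on a CX3 carbonyl carbon, not a CX4 carbon. No other fragment satisfies the full query, so there is no match.

No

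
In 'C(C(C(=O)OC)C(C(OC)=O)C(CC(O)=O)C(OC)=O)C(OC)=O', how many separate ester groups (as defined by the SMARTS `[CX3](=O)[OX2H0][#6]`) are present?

4

[CX3](=O)[OX2H0][#6] is the SMARTS for an ester: a carbonyl carbon bonded to an oxygen that is itself bonded to carbon (no H on that O).
The molecule carries 4 separate instances of a methyl-ester group (-C(=O)OCH3) meeting every constraint; each maps to a distinct set of atoms, giving 4 matches.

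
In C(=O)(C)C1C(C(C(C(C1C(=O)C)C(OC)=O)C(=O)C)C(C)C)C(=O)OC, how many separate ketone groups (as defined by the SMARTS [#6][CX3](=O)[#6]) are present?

[#6][CX3](=O)[#6] is the SMARTS for a ketone: a carbonyl carbon (no H) flanked by two carbons.
The molecule carries 3 separate instances of an acetyl/ketone group (-C(=O)CH3) meeting every constraint; each maps to a distinct set of atoms, giving 3 matches.

3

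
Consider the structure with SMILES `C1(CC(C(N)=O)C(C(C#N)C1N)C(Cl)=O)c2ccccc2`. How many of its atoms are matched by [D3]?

The query [D3] means: atom with exactly three heavy-atom neighbours.
Check the 21 heavy atoms by environment: 7× C (D3) → match; 2× C (D2) → no; 1× c (aromatic, D3) → match; 5× c (aromatic, D2) → no; 2× O (D1) → no; 3× N (D1) → no; 1× Cl (D1) → no.
Summing the matching environments: 7 + 1 = 8 matching atoms.

8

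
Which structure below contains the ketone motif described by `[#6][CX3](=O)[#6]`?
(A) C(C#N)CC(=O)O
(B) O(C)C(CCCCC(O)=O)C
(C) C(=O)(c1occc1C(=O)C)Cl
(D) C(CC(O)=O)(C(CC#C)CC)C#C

C

[#6][CX3](=O)[#6] describes a carbonyl carbon (no H) flanked by two carbons (a ketone).
(A) has a carboxylic acid group (-C(=O)OH) but one neighbour of the carbonyl carbon is O, not C.
(B) has a carboxylic acid group (-C(=O)OH) but one neighbour of the carbonyl carbon is O, not C.
(C) contains an acetyl/ketone group (-C(=O)CH3), which satisfies every atom and bond constraint.
(D) has a carboxylic acid group (-C(=O)OH) but one neighbour of the carbonyl carbon is O, not C.
So the answer is (C).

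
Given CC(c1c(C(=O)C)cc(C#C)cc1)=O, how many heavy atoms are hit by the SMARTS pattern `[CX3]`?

2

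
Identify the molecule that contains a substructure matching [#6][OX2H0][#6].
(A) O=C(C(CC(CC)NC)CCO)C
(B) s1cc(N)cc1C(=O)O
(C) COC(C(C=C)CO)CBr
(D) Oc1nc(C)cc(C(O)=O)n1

C

[#6][OX2H0][#6] describes an aliphatic oxygen bridging two carbons with no H on the oxygen (an ether).
(A) has a hydroxyl group (-OH) but the oxygen has H1, not H0 bridging two carbons.
(B) has a carboxylic acid group (-C(=O)OH) but the -OH oxygen has H1; the =O is OX1, not OX2.
(C) contains a methoxy ether (-OCH3), which satisfies every atom and bond constraint.
(D) has a hydroxyl group (-OH) but the oxygen has H1, not H0 bridging two carbons.
So the answer is (C).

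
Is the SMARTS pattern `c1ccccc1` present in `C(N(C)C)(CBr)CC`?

The pattern c1ccccc1 describes six aromatic carbons in a ring — a benzene ring.
The closest candidate here is a methyl group (-CH3), but no six-membered all-carbon aromatic ring is present. No other fragment satisfies the full query, so there is no match.

No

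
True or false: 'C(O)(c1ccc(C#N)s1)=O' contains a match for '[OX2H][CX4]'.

False

The pattern [OX2H][CX4] describes a hydroxyl oxygen bound to an sp3 (X4) carbon — an aliphatic alcohol.
The closest candidate here is a carboxylic acid group (-C(=O)OH), but the -OH is on a CX3 carbonyl carbon, not a CX4 carbon. No other fragment satisfies the full query, so there is no match.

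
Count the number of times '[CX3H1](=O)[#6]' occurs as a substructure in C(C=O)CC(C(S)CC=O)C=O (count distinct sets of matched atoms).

[CX3H1](=O)[#6] is the SMARTS for an aldehyde: an sp2 carbon with one H, double-bonded to O and single-bonded to carbon.
The molecule carries 3 separate instances of an aldehyde (-CHO) meeting every constraint; each maps to a distinct set of atoms, giving 3 matches.

3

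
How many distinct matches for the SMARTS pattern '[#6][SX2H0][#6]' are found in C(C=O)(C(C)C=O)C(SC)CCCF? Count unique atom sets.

1

[#6][SX2H0][#6] is the SMARTS for a thioether: an aliphatic sulfur bridging two carbons with no H on the sulfur.
Exactly one fragment in the molecule meets all constraints, giving 1 match.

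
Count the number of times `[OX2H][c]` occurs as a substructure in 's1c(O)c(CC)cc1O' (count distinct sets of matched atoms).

2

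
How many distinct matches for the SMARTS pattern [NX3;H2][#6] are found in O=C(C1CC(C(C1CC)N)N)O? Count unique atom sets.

2

[NX3;H2][#6] is the SMARTS for a primary amine: a trivalent nitrogen with two H attached to carbon.
The molecule carries 2 separate instances of a primary amino group (-NH2) meeting every constraint; each maps to a distinct set of atoms, giving 2 matches.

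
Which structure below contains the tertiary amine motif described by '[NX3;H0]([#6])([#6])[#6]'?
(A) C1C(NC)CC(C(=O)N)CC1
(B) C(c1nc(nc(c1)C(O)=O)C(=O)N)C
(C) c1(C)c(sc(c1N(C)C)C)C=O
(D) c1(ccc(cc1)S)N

[NX3;H0]([#6])([#6])[#6] describes a trivalent nitrogen with no H, bonded to three carbons (a tertiary amine).
(A) has a primary amide (-C(=O)NH2) but the amide nitrogen has H2 and only one carbon neighbour.
(B) has a primary amide (-C(=O)NH2) but the amide nitrogen has H2 and only one carbon neighbour.
(C) contains a dimethylamino group (-N(CH3)2), which satisfies every atom and bond constraint.
(D) has a primary amino group (-NH2) but the nitrogen has H2, not H0 with three carbons.
So the answer is (C).

C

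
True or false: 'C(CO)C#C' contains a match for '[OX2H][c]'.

False

The pattern [OX2H][c] describes a hydroxyl oxygen attached to an aromatic carbon — a phenol.
The closest candidate here is a hydroxyl group (-OH), but the -OH is on an aliphatic carbon, not an aromatic c. No other fragment satisfies the full query, so there is no match.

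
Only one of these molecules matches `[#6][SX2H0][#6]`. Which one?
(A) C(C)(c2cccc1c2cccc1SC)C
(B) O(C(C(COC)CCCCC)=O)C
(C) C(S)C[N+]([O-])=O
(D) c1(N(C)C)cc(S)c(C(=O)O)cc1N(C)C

A

[#6][SX2H0][#6] describes an aliphatic sulfur bridging two carbons with no H on the sulfur (a thioether).
(A) contains a methylthio ether (-SCH3), which satisfies every atom and bond constraint.
(B) has a methoxy ether (-OCH3) but the bridging atom is O, not S.
(C) has a thiol (-SH) but the sulfur has H1, not H0 bridging two carbons.
(D) has a thiol (-SH) but the sulfur has H1, not H0 bridging two carbons.
So the answer is (A).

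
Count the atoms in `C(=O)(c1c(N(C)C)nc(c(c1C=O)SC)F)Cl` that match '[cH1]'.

Check the 17 heavy atoms by environment: 1× n (aromatic, H0) → no; 5× c (aromatic, H0) → no; 1× S (H0) → no; 3× C (H3) → no; 1× F (H0) → no; 1× C (H1) → no; 2× O (H0) → no; 1× C (H0) → no; 1× Cl (H0) → no; 1× N (H0) → no.
No environment satisfies the query, so 0 matching atoms.

0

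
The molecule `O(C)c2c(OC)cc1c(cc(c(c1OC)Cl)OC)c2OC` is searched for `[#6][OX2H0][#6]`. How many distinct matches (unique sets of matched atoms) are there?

5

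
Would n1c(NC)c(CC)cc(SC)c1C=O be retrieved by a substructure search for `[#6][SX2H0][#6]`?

The pattern [#6][SX2H0][#6] describes an aliphatic sulfur bridging two carbons with no H on the sulfur — a thioether.
The molecule carries a methylthio ether (-SCH3), whose atoms satisfy every constraint of the query, so the pattern matches.

Yes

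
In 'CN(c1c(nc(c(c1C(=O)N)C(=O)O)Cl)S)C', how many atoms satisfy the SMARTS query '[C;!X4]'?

The query [C;!X4] means: aliphatic carbon that does not have four total connections.
Check the 17 heavy atoms by environment: 1× n (aromatic, X2) → no; 5× c (aromatic, X3) → no; 2× C (X3) → match; 2× O (X1) → no; 2× N (X3) → no; 1× Cl (X1) → no; 2× C (X4) → no; 1× O (X2) → no; 1× S (X2) → no.
That gives 2 matching atoms.

2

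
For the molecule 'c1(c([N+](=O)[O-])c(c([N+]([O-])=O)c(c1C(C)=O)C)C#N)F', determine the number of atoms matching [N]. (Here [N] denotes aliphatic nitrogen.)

3

Check the 19 heavy atoms by environment: 6× c (aromatic) → no; 1× F → no; 4× C → no; 3× O → no; 2× N (charge +1) → match; 2× O (charge -1) → no; 1× N → match.
Summing the matching environments: 2 + 1 = 3 matching atoms.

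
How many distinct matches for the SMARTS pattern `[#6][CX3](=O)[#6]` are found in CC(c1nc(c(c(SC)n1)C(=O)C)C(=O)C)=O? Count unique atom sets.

3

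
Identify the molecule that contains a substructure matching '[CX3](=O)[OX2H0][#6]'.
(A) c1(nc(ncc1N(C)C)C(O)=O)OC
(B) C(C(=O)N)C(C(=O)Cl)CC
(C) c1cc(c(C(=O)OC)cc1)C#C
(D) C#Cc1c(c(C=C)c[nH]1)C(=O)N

C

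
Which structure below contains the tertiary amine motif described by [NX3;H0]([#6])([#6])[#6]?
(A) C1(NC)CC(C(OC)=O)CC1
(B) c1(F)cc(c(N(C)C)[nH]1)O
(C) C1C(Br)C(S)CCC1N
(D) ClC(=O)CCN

[NX3;H0]([#6])([#6])[#6] describes a trivalent nitrogen with no H, bonded to three carbons (a tertiary amine).
(A) has an N-methylamino group (-NHCH3) but the nitrogen still has one H (H1), not H0.
(B) contains a dimethylamino group (-N(CH3)2), which satisfies every atom and bond constraint.
(C) has a primary amino group (-NH2) but the nitrogen has H2, not H0 with three carbons.
(D) has a primary amino group (-NH2) but the nitrogen has H2, not H0 with three carbons.
So the answer is (B).

B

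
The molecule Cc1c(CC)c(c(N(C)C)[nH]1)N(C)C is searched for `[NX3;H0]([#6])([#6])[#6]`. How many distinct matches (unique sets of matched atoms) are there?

2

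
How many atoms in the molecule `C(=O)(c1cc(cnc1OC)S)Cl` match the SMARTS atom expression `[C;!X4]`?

The query [C;!X4] means: aliphatic carbon that does not have four total connections.
Check the 12 heavy atoms by environment: 1× n (aromatic, X2) → no; 5× c (aromatic, X3) → no; 1× S (X2) → no; 1× O (X2) → no; 1× C (X4) → no; 1× C (X3) → match; 1× O (X1) → no; 1× Cl (X1) → no.
That gives 1 matching atom.

1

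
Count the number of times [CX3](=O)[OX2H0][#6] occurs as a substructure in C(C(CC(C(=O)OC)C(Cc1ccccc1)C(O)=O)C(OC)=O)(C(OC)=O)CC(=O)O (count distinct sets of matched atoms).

[CX3](=O)[OX2H0][#6] is the SMARTS for an ester: a carbonyl carbon bonded to an oxygen that is itself bonded to carbon (no H on that O).
The molecule carries 3 separate instances of a methyl-ester group (-C(=O)OCH3) meeting every constraint; each maps to a distinct set of atoms, giving 3 matches.

3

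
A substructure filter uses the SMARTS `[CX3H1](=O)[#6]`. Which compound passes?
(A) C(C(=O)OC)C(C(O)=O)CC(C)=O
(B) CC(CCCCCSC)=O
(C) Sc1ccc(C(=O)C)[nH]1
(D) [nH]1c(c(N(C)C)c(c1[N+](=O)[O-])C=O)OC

D

[CX3H1](=O)[#6] describes an sp2 carbon with one H, double-bonded to O and single-bonded to carbon (an aldehyde).
(A) has a carboxylic acid group (-C(=O)OH) but the carbonyl carbon has H0 and is bonded to O, not H1.
(B) has an acetyl/ketone group (-C(=O)CH3) but the carbonyl carbon has H0 (two carbon neighbours), not H1.
(C) has an acetyl/ketone group (-C(=O)CH3) but the carbonyl carbon has H0 (two carbon neighbours), not H1.
(D) contains an aldehyde (-CHO), which satisfies every atom and bond constraint.
So the answer is (D).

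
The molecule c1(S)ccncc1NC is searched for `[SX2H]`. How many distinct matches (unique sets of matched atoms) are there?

1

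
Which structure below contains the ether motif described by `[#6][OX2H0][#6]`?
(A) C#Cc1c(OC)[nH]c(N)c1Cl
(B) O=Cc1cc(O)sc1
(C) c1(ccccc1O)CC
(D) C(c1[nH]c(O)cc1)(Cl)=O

A

[#6][OX2H0][#6] describes an aliphatic oxygen bridging two carbons with no H on the oxygen (an ether).
(A) contains a methoxy ether (-OCH3), which satisfies every atom and bond constraint.
(B) has a hydroxyl group (-OH) but the oxygen has H1, not H0 bridging two carbons.
(C) has a hydroxyl group (-OH) but the oxygen has H1, not H0 bridging two carbons.
(D) has a hydroxyl group (-OH) but the oxygen has H1, not H0 bridging two carbons.
So the answer is (A).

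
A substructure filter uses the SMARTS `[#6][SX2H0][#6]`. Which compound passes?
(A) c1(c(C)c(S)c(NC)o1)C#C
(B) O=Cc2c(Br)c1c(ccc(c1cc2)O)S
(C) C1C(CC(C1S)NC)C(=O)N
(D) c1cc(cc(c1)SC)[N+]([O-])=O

[#6][SX2H0][#6] describes an aliphatic sulfur bridging two carbons with no H on the sulfur (a thioether).
(A) has a thiol (-SH) but the sulfur has H1, not H0 bridging two carbons.
(B) has a thiol (-SH) but the sulfur has H1, not H0 bridging two carbons.
(C) has a thiol (-SH) but the sulfur has H1, not H0 bridging two carbons.
(D) contains a methylthio ether (-SCH3), which satisfies every atom and bond constraint.
So the answer is (D).

D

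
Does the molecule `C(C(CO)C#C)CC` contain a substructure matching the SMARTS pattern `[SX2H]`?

No

The pattern [SX2H] describes an aliphatic sulfur with two connections, one being H — a thiol.
The closest candidate here is a hydroxyl group (-OH), but it is an -OH, not an -SH. No other fragment satisfies the full query, so there is no match.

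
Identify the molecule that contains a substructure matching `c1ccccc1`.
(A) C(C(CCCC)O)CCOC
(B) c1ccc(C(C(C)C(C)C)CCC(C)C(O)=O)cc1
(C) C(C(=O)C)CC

B

c1ccccc1 describes six aromatic carbons in a ring (a benzene ring).
(A) has a methyl group (-CH3) but no six-membered all-carbon aromatic ring is present.
(B) contains a phenyl ring, which satisfies every atom and bond constraint.
(C) has a methyl group (-CH3) but no six-membered all-carbon aromatic ring is present.
So the answer is (B).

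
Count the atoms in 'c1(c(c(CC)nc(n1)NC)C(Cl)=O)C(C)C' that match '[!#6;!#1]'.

5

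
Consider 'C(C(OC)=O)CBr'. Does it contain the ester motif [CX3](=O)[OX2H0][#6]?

The pattern [CX3](=O)[OX2H0][#6] describes a carbonyl carbon bonded to an oxygen that is itself bonded to carbon (no H on that O) — an ester.
The molecule carries a methyl-ester group (-C(=O)OCH3), whose atoms satisfy every constraint of the query, so the pattern matches.

Yes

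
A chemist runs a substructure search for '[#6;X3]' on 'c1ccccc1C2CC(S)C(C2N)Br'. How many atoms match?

6

The query [#6;X3] means: any carbon (aromatic or not) with three total connections.
Check the 14 heavy atoms by environment: 5× C (X4) → no; 1× S (X2) → no; 1× N (X3) → no; 1× Br (X1) → no; 6× c (aromatic, X3) → match.
That gives 6 matching atoms.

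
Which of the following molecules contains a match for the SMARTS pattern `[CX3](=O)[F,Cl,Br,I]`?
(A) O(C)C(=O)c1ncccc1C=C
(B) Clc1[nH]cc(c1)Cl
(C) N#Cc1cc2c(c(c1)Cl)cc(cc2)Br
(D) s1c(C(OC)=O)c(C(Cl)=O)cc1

[CX3](=O)[F,Cl,Br,I] describes a carbonyl carbon bonded to a halogen (an acyl halide).
(A) has a methyl-ester group (-C(=O)OCH3) but the carbonyl is bonded to -O-C, not to a halogen.
(B) has a chloro substituent but the Cl is not on a carbonyl carbon.
(C) has a chloro substituent but the Cl is not on a carbonyl carbon.
(D) contains an acyl chloride (-C(=O)Cl), which satisfies every atom and bond constraint.
So the answer is (D).

D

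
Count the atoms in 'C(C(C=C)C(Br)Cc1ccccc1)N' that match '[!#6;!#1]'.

2

The query [!#6;!#1] means: not carbon and not hydrogen — any heteroatom.
Check the 14 heavy atoms by environment: 6× C → no; 6× c (aromatic) → no; 1× Br → match; 1× N → match.
Summing the matching environments: 1 + 1 = 2 matching atoms.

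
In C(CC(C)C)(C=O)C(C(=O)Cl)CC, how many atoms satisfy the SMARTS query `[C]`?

Check the 13 heavy atoms by environment: 10× C → match; 2× O → no; 1× Cl → no.
That gives 10 matching atoms.

10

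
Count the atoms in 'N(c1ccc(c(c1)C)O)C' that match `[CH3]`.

2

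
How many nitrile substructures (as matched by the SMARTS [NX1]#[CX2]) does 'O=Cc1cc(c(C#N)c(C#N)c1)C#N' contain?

3

[NX1]#[CX2] is the SMARTS for a nitrile: a nitrogen triple-bonded to a two-connected carbon.
The molecule carries 3 separate instances of a nitrile (-C#N) meeting every constraint; each maps to a distinct set of atoms, giving 3 matches.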